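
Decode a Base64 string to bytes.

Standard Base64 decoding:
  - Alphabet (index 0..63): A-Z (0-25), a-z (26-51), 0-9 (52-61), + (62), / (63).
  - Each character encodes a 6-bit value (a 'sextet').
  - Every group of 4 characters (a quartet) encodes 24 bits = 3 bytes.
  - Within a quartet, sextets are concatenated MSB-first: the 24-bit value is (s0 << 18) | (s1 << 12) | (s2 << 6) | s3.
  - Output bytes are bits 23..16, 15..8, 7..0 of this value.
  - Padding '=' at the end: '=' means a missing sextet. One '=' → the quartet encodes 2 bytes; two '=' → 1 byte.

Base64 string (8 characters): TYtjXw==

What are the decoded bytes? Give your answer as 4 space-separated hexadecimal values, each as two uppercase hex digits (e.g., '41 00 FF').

After char 0 ('T'=19): chars_in_quartet=1 acc=0x13 bytes_emitted=0
After char 1 ('Y'=24): chars_in_quartet=2 acc=0x4D8 bytes_emitted=0
After char 2 ('t'=45): chars_in_quartet=3 acc=0x1362D bytes_emitted=0
After char 3 ('j'=35): chars_in_quartet=4 acc=0x4D8B63 -> emit 4D 8B 63, reset; bytes_emitted=3
After char 4 ('X'=23): chars_in_quartet=1 acc=0x17 bytes_emitted=3
After char 5 ('w'=48): chars_in_quartet=2 acc=0x5F0 bytes_emitted=3
Padding '==': partial quartet acc=0x5F0 -> emit 5F; bytes_emitted=4

Answer: 4D 8B 63 5F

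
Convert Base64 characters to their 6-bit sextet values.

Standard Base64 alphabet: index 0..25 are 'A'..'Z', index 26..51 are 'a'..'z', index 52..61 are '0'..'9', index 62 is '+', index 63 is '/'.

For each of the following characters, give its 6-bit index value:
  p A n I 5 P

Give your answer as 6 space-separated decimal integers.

Answer: 41 0 39 8 57 15

Derivation:
'p': a..z range, 26 + ord('p') − ord('a') = 41
'A': A..Z range, ord('A') − ord('A') = 0
'n': a..z range, 26 + ord('n') − ord('a') = 39
'I': A..Z range, ord('I') − ord('A') = 8
'5': 0..9 range, 52 + ord('5') − ord('0') = 57
'P': A..Z range, ord('P') − ord('A') = 15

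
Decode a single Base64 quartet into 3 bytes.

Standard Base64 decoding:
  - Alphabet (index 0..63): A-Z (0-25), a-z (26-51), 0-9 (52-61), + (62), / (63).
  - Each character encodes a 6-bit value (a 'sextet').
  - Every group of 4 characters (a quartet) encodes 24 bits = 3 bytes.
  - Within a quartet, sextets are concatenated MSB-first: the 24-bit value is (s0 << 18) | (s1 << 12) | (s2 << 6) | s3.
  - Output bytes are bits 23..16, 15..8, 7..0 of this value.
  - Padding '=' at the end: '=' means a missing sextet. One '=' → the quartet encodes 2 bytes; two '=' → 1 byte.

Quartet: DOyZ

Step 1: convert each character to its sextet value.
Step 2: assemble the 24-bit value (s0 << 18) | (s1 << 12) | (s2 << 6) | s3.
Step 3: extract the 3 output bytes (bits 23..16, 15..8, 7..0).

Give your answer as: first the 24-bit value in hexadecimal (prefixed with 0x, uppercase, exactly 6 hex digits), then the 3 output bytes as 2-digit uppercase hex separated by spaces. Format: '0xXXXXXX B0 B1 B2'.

Answer: 0x0CEC99 0C EC 99

Derivation:
Sextets: D=3, O=14, y=50, Z=25
24-bit: (3<<18) | (14<<12) | (50<<6) | 25
      = 0x0C0000 | 0x00E000 | 0x000C80 | 0x000019
      = 0x0CEC99
Bytes: (v>>16)&0xFF=0C, (v>>8)&0xFF=EC, v&0xFF=99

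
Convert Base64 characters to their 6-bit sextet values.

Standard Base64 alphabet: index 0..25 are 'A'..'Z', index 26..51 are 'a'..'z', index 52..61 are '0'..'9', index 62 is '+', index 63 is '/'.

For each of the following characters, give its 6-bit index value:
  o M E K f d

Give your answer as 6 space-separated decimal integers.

'o': a..z range, 26 + ord('o') − ord('a') = 40
'M': A..Z range, ord('M') − ord('A') = 12
'E': A..Z range, ord('E') − ord('A') = 4
'K': A..Z range, ord('K') − ord('A') = 10
'f': a..z range, 26 + ord('f') − ord('a') = 31
'd': a..z range, 26 + ord('d') − ord('a') = 29

Answer: 40 12 4 10 31 29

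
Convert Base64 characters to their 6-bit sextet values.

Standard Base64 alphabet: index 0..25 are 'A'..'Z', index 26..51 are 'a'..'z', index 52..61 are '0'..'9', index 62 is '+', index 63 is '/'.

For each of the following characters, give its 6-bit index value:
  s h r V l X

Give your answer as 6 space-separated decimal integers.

Answer: 44 33 43 21 37 23

Derivation:
's': a..z range, 26 + ord('s') − ord('a') = 44
'h': a..z range, 26 + ord('h') − ord('a') = 33
'r': a..z range, 26 + ord('r') − ord('a') = 43
'V': A..Z range, ord('V') − ord('A') = 21
'l': a..z range, 26 + ord('l') − ord('a') = 37
'X': A..Z range, ord('X') − ord('A') = 23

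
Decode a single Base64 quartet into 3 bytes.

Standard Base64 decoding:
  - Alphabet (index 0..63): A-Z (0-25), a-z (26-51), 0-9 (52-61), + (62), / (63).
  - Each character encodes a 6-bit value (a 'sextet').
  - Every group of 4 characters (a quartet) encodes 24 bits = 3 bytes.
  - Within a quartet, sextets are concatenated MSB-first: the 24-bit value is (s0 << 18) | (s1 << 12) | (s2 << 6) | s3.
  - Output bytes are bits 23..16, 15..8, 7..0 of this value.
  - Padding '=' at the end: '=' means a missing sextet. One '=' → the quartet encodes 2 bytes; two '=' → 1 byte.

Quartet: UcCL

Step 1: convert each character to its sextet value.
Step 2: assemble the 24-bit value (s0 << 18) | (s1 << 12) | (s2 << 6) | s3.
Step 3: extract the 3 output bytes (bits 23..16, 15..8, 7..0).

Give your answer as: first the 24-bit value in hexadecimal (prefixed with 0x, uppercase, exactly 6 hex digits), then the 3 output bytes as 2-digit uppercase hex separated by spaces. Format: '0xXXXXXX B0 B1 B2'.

Answer: 0x51C08B 51 C0 8B

Derivation:
Sextets: U=20, c=28, C=2, L=11
24-bit: (20<<18) | (28<<12) | (2<<6) | 11
      = 0x500000 | 0x01C000 | 0x000080 | 0x00000B
      = 0x51C08B
Bytes: (v>>16)&0xFF=51, (v>>8)&0xFF=C0, v&0xFF=8B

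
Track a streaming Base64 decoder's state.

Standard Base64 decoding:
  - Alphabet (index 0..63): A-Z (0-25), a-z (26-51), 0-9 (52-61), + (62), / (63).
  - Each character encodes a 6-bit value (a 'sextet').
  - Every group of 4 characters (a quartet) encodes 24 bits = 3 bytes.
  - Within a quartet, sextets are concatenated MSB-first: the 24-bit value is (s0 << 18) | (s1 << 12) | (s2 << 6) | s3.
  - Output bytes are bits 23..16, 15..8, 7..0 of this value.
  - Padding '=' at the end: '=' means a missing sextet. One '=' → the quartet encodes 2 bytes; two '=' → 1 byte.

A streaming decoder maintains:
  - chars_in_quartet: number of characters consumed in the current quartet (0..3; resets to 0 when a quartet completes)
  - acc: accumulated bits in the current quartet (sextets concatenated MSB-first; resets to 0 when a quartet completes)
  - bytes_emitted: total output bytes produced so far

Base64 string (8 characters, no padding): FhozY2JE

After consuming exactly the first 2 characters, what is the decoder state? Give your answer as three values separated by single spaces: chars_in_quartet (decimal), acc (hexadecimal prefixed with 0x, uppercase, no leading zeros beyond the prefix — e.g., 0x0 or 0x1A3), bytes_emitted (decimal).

Answer: 2 0x161 0

Derivation:
After char 0 ('F'=5): chars_in_quartet=1 acc=0x5 bytes_emitted=0
After char 1 ('h'=33): chars_in_quartet=2 acc=0x161 bytes_emitted=0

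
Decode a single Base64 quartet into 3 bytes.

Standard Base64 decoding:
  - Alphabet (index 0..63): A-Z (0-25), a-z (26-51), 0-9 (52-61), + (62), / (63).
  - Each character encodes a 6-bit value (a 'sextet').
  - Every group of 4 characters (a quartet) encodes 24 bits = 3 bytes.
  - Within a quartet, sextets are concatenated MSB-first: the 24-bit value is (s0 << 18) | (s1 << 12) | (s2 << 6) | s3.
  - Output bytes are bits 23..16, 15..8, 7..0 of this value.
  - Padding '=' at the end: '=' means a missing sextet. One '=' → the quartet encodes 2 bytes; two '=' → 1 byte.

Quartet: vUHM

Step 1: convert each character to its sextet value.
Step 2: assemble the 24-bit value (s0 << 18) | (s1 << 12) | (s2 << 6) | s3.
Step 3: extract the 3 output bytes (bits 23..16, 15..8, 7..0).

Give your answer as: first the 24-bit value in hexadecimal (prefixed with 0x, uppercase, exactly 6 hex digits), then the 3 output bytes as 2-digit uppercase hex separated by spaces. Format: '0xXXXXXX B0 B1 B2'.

Sextets: v=47, U=20, H=7, M=12
24-bit: (47<<18) | (20<<12) | (7<<6) | 12
      = 0xBC0000 | 0x014000 | 0x0001C0 | 0x00000C
      = 0xBD41CC
Bytes: (v>>16)&0xFF=BD, (v>>8)&0xFF=41, v&0xFF=CC

Answer: 0xBD41CC BD 41 CC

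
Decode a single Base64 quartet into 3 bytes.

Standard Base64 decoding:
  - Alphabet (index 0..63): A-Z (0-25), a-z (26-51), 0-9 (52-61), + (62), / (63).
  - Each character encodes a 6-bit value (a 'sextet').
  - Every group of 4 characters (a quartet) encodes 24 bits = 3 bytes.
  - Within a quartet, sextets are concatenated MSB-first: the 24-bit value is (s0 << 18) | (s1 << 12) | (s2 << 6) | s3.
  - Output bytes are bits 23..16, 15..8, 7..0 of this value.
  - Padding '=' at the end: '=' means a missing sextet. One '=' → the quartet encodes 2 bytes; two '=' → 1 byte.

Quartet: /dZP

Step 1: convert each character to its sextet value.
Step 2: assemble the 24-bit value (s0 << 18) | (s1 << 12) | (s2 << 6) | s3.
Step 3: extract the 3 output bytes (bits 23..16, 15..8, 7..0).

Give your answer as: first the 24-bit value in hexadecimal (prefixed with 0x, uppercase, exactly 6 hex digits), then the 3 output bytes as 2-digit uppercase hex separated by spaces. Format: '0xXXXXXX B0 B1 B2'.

Sextets: /=63, d=29, Z=25, P=15
24-bit: (63<<18) | (29<<12) | (25<<6) | 15
      = 0xFC0000 | 0x01D000 | 0x000640 | 0x00000F
      = 0xFDD64F
Bytes: (v>>16)&0xFF=FD, (v>>8)&0xFF=D6, v&0xFF=4F

Answer: 0xFDD64F FD D6 4F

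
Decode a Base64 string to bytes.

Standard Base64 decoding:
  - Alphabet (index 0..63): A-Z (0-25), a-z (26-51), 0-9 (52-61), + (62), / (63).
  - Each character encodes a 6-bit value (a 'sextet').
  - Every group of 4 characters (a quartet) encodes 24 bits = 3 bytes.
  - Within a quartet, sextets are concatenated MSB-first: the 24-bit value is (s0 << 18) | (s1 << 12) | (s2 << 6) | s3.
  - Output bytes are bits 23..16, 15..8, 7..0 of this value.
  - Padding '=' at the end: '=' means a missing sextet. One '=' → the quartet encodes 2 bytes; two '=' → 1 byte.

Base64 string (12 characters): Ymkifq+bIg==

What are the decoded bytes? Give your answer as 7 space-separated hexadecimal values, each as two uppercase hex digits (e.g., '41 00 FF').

After char 0 ('Y'=24): chars_in_quartet=1 acc=0x18 bytes_emitted=0
After char 1 ('m'=38): chars_in_quartet=2 acc=0x626 bytes_emitted=0
After char 2 ('k'=36): chars_in_quartet=3 acc=0x189A4 bytes_emitted=0
After char 3 ('i'=34): chars_in_quartet=4 acc=0x626922 -> emit 62 69 22, reset; bytes_emitted=3
After char 4 ('f'=31): chars_in_quartet=1 acc=0x1F bytes_emitted=3
After char 5 ('q'=42): chars_in_quartet=2 acc=0x7EA bytes_emitted=3
After char 6 ('+'=62): chars_in_quartet=3 acc=0x1FABE bytes_emitted=3
After char 7 ('b'=27): chars_in_quartet=4 acc=0x7EAF9B -> emit 7E AF 9B, reset; bytes_emitted=6
After char 8 ('I'=8): chars_in_quartet=1 acc=0x8 bytes_emitted=6
After char 9 ('g'=32): chars_in_quartet=2 acc=0x220 bytes_emitted=6
Padding '==': partial quartet acc=0x220 -> emit 22; bytes_emitted=7

Answer: 62 69 22 7E AF 9B 22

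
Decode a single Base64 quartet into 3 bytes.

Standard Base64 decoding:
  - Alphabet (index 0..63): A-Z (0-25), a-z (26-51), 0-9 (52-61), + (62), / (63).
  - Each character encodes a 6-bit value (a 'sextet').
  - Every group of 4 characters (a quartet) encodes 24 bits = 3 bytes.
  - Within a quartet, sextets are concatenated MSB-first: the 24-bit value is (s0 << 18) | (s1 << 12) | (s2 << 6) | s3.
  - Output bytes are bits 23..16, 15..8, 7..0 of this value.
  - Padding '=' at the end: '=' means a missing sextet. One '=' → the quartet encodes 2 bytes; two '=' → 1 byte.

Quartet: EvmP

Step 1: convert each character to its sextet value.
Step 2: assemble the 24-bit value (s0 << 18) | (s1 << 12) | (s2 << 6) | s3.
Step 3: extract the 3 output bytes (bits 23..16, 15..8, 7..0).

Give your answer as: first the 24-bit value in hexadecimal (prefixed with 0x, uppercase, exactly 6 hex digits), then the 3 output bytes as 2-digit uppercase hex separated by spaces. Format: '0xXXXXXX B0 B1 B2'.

Sextets: E=4, v=47, m=38, P=15
24-bit: (4<<18) | (47<<12) | (38<<6) | 15
      = 0x100000 | 0x02F000 | 0x000980 | 0x00000F
      = 0x12F98F
Bytes: (v>>16)&0xFF=12, (v>>8)&0xFF=F9, v&0xFF=8F

Answer: 0x12F98F 12 F9 8F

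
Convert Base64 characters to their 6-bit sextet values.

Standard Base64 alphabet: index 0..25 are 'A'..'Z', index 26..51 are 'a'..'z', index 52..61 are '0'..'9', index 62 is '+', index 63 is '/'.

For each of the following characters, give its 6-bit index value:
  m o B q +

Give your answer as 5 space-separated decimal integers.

'm': a..z range, 26 + ord('m') − ord('a') = 38
'o': a..z range, 26 + ord('o') − ord('a') = 40
'B': A..Z range, ord('B') − ord('A') = 1
'q': a..z range, 26 + ord('q') − ord('a') = 42
'+': index 62

Answer: 38 40 1 42 62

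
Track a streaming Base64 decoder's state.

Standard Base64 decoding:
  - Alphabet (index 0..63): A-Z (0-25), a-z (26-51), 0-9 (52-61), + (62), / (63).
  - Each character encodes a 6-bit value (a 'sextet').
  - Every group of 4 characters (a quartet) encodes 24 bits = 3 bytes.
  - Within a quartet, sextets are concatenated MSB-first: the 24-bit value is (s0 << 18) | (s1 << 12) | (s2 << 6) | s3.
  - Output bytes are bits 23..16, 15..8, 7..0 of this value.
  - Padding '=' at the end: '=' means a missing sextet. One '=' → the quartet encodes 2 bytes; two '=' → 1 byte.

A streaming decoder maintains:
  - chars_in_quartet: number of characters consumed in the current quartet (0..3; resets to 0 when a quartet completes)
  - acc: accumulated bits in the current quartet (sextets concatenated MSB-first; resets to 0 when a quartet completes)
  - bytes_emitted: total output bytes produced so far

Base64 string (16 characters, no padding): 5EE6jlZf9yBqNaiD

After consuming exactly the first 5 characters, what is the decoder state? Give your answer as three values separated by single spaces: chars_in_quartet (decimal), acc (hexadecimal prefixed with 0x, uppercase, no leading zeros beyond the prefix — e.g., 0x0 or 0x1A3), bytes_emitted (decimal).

After char 0 ('5'=57): chars_in_quartet=1 acc=0x39 bytes_emitted=0
After char 1 ('E'=4): chars_in_quartet=2 acc=0xE44 bytes_emitted=0
After char 2 ('E'=4): chars_in_quartet=3 acc=0x39104 bytes_emitted=0
After char 3 ('6'=58): chars_in_quartet=4 acc=0xE4413A -> emit E4 41 3A, reset; bytes_emitted=3
After char 4 ('j'=35): chars_in_quartet=1 acc=0x23 bytes_emitted=3

Answer: 1 0x23 3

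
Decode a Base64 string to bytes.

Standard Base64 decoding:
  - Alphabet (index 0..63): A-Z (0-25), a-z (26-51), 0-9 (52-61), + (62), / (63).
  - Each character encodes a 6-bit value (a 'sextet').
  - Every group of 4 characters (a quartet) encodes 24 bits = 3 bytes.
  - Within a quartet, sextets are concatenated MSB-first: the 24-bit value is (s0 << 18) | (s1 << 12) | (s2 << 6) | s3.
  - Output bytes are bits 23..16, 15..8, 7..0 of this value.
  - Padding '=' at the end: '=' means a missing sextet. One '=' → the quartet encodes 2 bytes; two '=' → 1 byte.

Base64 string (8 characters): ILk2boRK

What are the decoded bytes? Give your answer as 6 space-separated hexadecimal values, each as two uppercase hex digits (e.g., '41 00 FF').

After char 0 ('I'=8): chars_in_quartet=1 acc=0x8 bytes_emitted=0
After char 1 ('L'=11): chars_in_quartet=2 acc=0x20B bytes_emitted=0
After char 2 ('k'=36): chars_in_quartet=3 acc=0x82E4 bytes_emitted=0
After char 3 ('2'=54): chars_in_quartet=4 acc=0x20B936 -> emit 20 B9 36, reset; bytes_emitted=3
After char 4 ('b'=27): chars_in_quartet=1 acc=0x1B bytes_emitted=3
After char 5 ('o'=40): chars_in_quartet=2 acc=0x6E8 bytes_emitted=3
After char 6 ('R'=17): chars_in_quartet=3 acc=0x1BA11 bytes_emitted=3
After char 7 ('K'=10): chars_in_quartet=4 acc=0x6E844A -> emit 6E 84 4A, reset; bytes_emitted=6

Answer: 20 B9 36 6E 84 4A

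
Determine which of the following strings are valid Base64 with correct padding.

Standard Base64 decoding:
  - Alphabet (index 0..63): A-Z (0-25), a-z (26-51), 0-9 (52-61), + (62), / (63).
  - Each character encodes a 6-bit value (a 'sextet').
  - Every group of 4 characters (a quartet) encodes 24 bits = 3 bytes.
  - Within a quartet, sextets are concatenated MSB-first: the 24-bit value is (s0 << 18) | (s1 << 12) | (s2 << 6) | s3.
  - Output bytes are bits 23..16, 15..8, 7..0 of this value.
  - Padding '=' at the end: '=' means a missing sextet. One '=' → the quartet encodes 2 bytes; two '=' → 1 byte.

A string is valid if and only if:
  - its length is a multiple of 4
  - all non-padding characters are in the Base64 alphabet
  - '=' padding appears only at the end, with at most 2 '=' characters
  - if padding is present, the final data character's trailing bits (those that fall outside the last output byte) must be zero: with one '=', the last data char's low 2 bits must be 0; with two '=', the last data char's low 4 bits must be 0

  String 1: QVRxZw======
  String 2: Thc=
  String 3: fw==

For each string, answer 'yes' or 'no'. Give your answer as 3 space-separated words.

Answer: no yes yes

Derivation:
String 1: 'QVRxZw======' → invalid (6 pad chars (max 2))
String 2: 'Thc=' → valid
String 3: 'fw==' → valid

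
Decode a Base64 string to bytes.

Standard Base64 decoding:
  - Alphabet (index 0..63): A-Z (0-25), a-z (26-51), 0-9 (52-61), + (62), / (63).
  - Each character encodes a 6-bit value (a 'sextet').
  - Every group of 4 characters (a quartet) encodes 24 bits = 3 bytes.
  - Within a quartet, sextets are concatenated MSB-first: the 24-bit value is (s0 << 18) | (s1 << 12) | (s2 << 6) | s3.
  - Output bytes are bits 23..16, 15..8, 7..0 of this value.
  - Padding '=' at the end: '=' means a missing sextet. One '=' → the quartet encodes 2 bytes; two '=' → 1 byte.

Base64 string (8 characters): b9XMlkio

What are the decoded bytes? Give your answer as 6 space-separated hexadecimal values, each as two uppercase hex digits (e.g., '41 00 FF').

After char 0 ('b'=27): chars_in_quartet=1 acc=0x1B bytes_emitted=0
After char 1 ('9'=61): chars_in_quartet=2 acc=0x6FD bytes_emitted=0
After char 2 ('X'=23): chars_in_quartet=3 acc=0x1BF57 bytes_emitted=0
After char 3 ('M'=12): chars_in_quartet=4 acc=0x6FD5CC -> emit 6F D5 CC, reset; bytes_emitted=3
After char 4 ('l'=37): chars_in_quartet=1 acc=0x25 bytes_emitted=3
After char 5 ('k'=36): chars_in_quartet=2 acc=0x964 bytes_emitted=3
After char 6 ('i'=34): chars_in_quartet=3 acc=0x25922 bytes_emitted=3
After char 7 ('o'=40): chars_in_quartet=4 acc=0x9648A8 -> emit 96 48 A8, reset; bytes_emitted=6

Answer: 6F D5 CC 96 48 A8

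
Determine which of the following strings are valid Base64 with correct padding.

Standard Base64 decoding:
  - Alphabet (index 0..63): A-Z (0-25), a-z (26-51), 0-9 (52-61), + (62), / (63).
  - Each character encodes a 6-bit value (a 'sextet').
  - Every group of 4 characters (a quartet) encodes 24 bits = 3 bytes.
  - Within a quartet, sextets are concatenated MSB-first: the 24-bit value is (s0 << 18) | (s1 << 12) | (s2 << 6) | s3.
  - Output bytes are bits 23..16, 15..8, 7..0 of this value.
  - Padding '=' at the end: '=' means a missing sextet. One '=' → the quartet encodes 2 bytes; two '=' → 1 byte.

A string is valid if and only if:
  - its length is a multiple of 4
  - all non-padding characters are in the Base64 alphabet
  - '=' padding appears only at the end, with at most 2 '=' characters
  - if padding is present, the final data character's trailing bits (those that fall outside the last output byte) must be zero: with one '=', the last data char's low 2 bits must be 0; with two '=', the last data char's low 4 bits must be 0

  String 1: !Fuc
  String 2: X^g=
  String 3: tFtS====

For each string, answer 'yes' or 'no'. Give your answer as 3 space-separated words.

Answer: no no no

Derivation:
String 1: '!Fuc' → invalid (bad char(s): ['!'])
String 2: 'X^g=' → invalid (bad char(s): ['^'])
String 3: 'tFtS====' → invalid (4 pad chars (max 2))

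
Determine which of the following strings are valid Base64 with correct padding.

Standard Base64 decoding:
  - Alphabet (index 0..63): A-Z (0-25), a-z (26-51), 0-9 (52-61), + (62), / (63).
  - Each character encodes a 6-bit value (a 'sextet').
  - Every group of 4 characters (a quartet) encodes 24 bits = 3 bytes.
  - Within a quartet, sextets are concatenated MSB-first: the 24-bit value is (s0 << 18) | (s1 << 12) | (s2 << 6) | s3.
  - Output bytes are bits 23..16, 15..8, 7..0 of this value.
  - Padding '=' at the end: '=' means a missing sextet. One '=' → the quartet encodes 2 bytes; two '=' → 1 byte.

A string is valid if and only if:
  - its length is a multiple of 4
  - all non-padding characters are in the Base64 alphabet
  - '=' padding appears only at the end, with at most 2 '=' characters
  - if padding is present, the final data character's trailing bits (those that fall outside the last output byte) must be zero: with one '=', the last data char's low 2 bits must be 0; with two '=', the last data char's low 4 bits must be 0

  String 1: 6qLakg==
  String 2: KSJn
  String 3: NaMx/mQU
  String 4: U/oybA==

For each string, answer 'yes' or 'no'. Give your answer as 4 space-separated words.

Answer: yes yes yes yes

Derivation:
String 1: '6qLakg==' → valid
String 2: 'KSJn' → valid
String 3: 'NaMx/mQU' → valid
String 4: 'U/oybA==' → valid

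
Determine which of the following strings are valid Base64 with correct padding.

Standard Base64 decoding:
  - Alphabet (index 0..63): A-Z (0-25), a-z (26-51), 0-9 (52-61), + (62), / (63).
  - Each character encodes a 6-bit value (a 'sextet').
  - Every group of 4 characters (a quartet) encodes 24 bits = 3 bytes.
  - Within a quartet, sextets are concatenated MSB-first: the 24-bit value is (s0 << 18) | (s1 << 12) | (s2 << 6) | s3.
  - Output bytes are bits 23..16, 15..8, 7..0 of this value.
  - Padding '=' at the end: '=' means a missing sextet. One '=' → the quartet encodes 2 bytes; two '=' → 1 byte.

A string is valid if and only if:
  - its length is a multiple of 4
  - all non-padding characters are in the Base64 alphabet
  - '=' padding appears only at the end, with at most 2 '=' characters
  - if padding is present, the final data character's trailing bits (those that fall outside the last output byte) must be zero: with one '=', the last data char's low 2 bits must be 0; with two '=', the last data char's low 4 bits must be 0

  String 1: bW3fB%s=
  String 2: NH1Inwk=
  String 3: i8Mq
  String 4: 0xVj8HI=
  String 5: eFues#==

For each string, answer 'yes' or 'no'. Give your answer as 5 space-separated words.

String 1: 'bW3fB%s=' → invalid (bad char(s): ['%'])
String 2: 'NH1Inwk=' → valid
String 3: 'i8Mq' → valid
String 4: '0xVj8HI=' → valid
String 5: 'eFues#==' → invalid (bad char(s): ['#'])

Answer: no yes yes yes no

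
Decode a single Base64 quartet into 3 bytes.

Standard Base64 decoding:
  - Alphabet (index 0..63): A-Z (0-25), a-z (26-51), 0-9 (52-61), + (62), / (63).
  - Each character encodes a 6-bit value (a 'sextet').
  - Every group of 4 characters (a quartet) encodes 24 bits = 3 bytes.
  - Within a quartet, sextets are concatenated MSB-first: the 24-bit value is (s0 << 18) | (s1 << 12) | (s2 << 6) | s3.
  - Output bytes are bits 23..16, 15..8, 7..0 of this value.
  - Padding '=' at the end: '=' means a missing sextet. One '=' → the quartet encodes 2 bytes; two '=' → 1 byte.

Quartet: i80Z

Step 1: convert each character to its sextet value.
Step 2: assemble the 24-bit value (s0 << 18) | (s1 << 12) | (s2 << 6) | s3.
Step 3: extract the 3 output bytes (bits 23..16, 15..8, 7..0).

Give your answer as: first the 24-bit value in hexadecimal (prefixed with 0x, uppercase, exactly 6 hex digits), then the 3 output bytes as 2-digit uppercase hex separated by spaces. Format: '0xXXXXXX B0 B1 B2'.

Sextets: i=34, 8=60, 0=52, Z=25
24-bit: (34<<18) | (60<<12) | (52<<6) | 25
      = 0x880000 | 0x03C000 | 0x000D00 | 0x000019
      = 0x8BCD19
Bytes: (v>>16)&0xFF=8B, (v>>8)&0xFF=CD, v&0xFF=19

Answer: 0x8BCD19 8B CD 19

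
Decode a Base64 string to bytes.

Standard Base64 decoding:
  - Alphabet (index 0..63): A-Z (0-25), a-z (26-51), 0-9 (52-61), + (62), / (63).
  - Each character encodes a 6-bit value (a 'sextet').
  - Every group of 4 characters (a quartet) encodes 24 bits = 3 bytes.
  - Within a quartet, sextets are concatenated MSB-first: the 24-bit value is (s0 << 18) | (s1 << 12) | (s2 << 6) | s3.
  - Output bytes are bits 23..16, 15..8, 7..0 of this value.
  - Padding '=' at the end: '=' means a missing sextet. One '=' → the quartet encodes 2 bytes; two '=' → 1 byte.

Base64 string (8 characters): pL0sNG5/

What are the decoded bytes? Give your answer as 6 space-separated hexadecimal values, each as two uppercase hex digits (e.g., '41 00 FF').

After char 0 ('p'=41): chars_in_quartet=1 acc=0x29 bytes_emitted=0
After char 1 ('L'=11): chars_in_quartet=2 acc=0xA4B bytes_emitted=0
After char 2 ('0'=52): chars_in_quartet=3 acc=0x292F4 bytes_emitted=0
After char 3 ('s'=44): chars_in_quartet=4 acc=0xA4BD2C -> emit A4 BD 2C, reset; bytes_emitted=3
After char 4 ('N'=13): chars_in_quartet=1 acc=0xD bytes_emitted=3
After char 5 ('G'=6): chars_in_quartet=2 acc=0x346 bytes_emitted=3
After char 6 ('5'=57): chars_in_quartet=3 acc=0xD1B9 bytes_emitted=3
After char 7 ('/'=63): chars_in_quartet=4 acc=0x346E7F -> emit 34 6E 7F, reset; bytes_emitted=6

Answer: A4 BD 2C 34 6E 7F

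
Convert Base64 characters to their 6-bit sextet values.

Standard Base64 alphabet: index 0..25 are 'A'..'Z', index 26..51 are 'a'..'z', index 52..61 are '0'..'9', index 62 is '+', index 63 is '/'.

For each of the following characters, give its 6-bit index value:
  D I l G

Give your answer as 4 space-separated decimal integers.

Answer: 3 8 37 6

Derivation:
'D': A..Z range, ord('D') − ord('A') = 3
'I': A..Z range, ord('I') − ord('A') = 8
'l': a..z range, 26 + ord('l') − ord('a') = 37
'G': A..Z range, ord('G') − ord('A') = 6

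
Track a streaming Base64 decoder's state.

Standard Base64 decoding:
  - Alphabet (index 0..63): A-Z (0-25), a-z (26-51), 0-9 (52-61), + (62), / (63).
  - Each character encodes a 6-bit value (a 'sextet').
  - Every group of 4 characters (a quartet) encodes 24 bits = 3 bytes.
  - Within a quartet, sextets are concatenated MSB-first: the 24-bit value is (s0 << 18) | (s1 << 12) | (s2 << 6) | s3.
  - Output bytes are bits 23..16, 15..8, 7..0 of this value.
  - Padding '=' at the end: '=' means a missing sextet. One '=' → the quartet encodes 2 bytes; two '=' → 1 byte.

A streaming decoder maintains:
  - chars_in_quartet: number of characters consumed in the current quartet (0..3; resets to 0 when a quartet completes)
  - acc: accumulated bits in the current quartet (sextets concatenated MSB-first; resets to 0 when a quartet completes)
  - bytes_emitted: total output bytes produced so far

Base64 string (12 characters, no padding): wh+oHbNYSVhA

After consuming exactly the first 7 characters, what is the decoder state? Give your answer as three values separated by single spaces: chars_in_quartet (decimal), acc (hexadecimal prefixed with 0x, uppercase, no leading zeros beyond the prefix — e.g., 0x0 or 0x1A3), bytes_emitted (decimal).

Answer: 3 0x76CD 3

Derivation:
After char 0 ('w'=48): chars_in_quartet=1 acc=0x30 bytes_emitted=0
After char 1 ('h'=33): chars_in_quartet=2 acc=0xC21 bytes_emitted=0
After char 2 ('+'=62): chars_in_quartet=3 acc=0x3087E bytes_emitted=0
After char 3 ('o'=40): chars_in_quartet=4 acc=0xC21FA8 -> emit C2 1F A8, reset; bytes_emitted=3
After char 4 ('H'=7): chars_in_quartet=1 acc=0x7 bytes_emitted=3
After char 5 ('b'=27): chars_in_quartet=2 acc=0x1DB bytes_emitted=3
After char 6 ('N'=13): chars_in_quartet=3 acc=0x76CD bytes_emitted=3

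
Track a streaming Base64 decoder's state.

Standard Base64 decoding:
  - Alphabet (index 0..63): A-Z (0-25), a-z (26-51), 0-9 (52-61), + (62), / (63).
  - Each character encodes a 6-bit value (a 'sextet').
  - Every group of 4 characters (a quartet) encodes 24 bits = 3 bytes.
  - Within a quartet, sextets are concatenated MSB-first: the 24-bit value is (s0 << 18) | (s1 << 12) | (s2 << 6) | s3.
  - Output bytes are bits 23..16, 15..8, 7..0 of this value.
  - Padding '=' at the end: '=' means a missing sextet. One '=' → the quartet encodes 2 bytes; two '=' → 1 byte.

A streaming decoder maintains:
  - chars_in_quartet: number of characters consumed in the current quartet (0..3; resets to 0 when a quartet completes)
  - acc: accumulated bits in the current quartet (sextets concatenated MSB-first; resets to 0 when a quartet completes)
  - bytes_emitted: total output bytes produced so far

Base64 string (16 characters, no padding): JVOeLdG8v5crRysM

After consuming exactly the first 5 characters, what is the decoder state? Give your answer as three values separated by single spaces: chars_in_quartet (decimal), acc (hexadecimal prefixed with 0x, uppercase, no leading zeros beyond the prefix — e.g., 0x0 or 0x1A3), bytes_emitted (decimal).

After char 0 ('J'=9): chars_in_quartet=1 acc=0x9 bytes_emitted=0
After char 1 ('V'=21): chars_in_quartet=2 acc=0x255 bytes_emitted=0
After char 2 ('O'=14): chars_in_quartet=3 acc=0x954E bytes_emitted=0
After char 3 ('e'=30): chars_in_quartet=4 acc=0x25539E -> emit 25 53 9E, reset; bytes_emitted=3
After char 4 ('L'=11): chars_in_quartet=1 acc=0xB bytes_emitted=3

Answer: 1 0xB 3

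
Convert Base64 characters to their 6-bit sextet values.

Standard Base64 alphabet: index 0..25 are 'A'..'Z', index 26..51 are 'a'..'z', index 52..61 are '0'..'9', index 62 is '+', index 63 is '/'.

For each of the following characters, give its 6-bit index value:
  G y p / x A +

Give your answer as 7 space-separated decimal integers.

'G': A..Z range, ord('G') − ord('A') = 6
'y': a..z range, 26 + ord('y') − ord('a') = 50
'p': a..z range, 26 + ord('p') − ord('a') = 41
'/': index 63
'x': a..z range, 26 + ord('x') − ord('a') = 49
'A': A..Z range, ord('A') − ord('A') = 0
'+': index 62

Answer: 6 50 41 63 49 0 62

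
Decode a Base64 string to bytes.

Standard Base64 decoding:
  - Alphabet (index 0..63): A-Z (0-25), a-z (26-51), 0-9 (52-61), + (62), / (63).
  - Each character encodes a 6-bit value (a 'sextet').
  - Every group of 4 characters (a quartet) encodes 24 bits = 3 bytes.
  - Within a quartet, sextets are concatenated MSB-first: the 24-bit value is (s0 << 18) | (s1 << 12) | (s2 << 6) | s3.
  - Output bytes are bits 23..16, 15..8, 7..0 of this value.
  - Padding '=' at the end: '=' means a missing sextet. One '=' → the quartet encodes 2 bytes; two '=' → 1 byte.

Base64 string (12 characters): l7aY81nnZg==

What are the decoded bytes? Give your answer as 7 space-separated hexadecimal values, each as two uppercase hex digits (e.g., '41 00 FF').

After char 0 ('l'=37): chars_in_quartet=1 acc=0x25 bytes_emitted=0
After char 1 ('7'=59): chars_in_quartet=2 acc=0x97B bytes_emitted=0
After char 2 ('a'=26): chars_in_quartet=3 acc=0x25EDA bytes_emitted=0
After char 3 ('Y'=24): chars_in_quartet=4 acc=0x97B698 -> emit 97 B6 98, reset; bytes_emitted=3
After char 4 ('8'=60): chars_in_quartet=1 acc=0x3C bytes_emitted=3
After char 5 ('1'=53): chars_in_quartet=2 acc=0xF35 bytes_emitted=3
After char 6 ('n'=39): chars_in_quartet=3 acc=0x3CD67 bytes_emitted=3
After char 7 ('n'=39): chars_in_quartet=4 acc=0xF359E7 -> emit F3 59 E7, reset; bytes_emitted=6
After char 8 ('Z'=25): chars_in_quartet=1 acc=0x19 bytes_emitted=6
After char 9 ('g'=32): chars_in_quartet=2 acc=0x660 bytes_emitted=6
Padding '==': partial quartet acc=0x660 -> emit 66; bytes_emitted=7

Answer: 97 B6 98 F3 59 E7 66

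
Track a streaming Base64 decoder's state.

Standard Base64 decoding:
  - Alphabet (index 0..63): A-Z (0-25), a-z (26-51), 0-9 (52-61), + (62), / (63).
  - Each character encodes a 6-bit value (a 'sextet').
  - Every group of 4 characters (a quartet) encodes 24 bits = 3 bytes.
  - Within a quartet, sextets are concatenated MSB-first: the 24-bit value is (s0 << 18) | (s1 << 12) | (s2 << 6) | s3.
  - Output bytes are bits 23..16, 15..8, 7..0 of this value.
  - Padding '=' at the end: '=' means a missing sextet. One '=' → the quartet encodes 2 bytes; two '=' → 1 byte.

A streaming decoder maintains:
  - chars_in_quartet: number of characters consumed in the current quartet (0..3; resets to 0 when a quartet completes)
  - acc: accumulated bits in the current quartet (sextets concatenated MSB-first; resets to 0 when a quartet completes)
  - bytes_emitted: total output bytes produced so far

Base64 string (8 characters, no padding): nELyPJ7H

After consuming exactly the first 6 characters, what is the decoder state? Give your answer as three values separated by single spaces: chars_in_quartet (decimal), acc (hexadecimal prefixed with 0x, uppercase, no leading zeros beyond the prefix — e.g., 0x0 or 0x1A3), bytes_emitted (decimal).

Answer: 2 0x3C9 3

Derivation:
After char 0 ('n'=39): chars_in_quartet=1 acc=0x27 bytes_emitted=0
After char 1 ('E'=4): chars_in_quartet=2 acc=0x9C4 bytes_emitted=0
After char 2 ('L'=11): chars_in_quartet=3 acc=0x2710B bytes_emitted=0
After char 3 ('y'=50): chars_in_quartet=4 acc=0x9C42F2 -> emit 9C 42 F2, reset; bytes_emitted=3
After char 4 ('P'=15): chars_in_quartet=1 acc=0xF bytes_emitted=3
After char 5 ('J'=9): chars_in_quartet=2 acc=0x3C9 bytes_emitted=3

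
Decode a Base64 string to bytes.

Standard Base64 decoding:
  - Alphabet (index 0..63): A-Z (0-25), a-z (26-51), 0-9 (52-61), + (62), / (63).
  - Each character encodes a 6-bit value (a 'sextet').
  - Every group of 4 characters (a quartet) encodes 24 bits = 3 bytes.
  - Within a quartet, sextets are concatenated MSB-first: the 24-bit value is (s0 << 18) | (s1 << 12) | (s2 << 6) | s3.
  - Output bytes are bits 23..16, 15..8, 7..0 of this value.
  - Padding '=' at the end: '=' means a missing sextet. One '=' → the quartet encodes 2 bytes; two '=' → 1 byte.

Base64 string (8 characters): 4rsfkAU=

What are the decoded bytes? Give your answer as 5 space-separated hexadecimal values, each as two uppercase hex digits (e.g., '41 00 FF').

After char 0 ('4'=56): chars_in_quartet=1 acc=0x38 bytes_emitted=0
After char 1 ('r'=43): chars_in_quartet=2 acc=0xE2B bytes_emitted=0
After char 2 ('s'=44): chars_in_quartet=3 acc=0x38AEC bytes_emitted=0
After char 3 ('f'=31): chars_in_quartet=4 acc=0xE2BB1F -> emit E2 BB 1F, reset; bytes_emitted=3
After char 4 ('k'=36): chars_in_quartet=1 acc=0x24 bytes_emitted=3
After char 5 ('A'=0): chars_in_quartet=2 acc=0x900 bytes_emitted=3
After char 6 ('U'=20): chars_in_quartet=3 acc=0x24014 bytes_emitted=3
Padding '=': partial quartet acc=0x24014 -> emit 90 05; bytes_emitted=5

Answer: E2 BB 1F 90 05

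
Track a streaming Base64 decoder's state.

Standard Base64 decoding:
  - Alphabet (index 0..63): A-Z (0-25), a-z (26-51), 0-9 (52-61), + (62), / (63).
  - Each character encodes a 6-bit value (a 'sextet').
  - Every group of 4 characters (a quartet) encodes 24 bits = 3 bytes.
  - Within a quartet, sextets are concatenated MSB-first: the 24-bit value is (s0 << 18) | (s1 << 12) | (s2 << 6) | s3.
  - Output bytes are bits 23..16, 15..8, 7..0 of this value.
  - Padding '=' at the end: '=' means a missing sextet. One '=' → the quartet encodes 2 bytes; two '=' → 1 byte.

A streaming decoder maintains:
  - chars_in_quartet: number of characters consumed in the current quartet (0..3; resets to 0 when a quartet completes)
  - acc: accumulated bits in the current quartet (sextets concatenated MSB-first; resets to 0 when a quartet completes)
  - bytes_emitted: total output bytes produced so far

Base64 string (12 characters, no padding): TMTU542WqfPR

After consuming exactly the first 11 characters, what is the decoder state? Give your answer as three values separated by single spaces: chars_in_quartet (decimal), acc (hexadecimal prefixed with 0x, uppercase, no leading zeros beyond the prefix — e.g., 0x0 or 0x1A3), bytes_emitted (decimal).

Answer: 3 0x2A7CF 6

Derivation:
After char 0 ('T'=19): chars_in_quartet=1 acc=0x13 bytes_emitted=0
After char 1 ('M'=12): chars_in_quartet=2 acc=0x4CC bytes_emitted=0
After char 2 ('T'=19): chars_in_quartet=3 acc=0x13313 bytes_emitted=0
After char 3 ('U'=20): chars_in_quartet=4 acc=0x4CC4D4 -> emit 4C C4 D4, reset; bytes_emitted=3
After char 4 ('5'=57): chars_in_quartet=1 acc=0x39 bytes_emitted=3
After char 5 ('4'=56): chars_in_quartet=2 acc=0xE78 bytes_emitted=3
After char 6 ('2'=54): chars_in_quartet=3 acc=0x39E36 bytes_emitted=3
After char 7 ('W'=22): chars_in_quartet=4 acc=0xE78D96 -> emit E7 8D 96, reset; bytes_emitted=6
After char 8 ('q'=42): chars_in_quartet=1 acc=0x2A bytes_emitted=6
After char 9 ('f'=31): chars_in_quartet=2 acc=0xA9F bytes_emitted=6
After char 10 ('P'=15): chars_in_quartet=3 acc=0x2A7CF bytes_emitted=6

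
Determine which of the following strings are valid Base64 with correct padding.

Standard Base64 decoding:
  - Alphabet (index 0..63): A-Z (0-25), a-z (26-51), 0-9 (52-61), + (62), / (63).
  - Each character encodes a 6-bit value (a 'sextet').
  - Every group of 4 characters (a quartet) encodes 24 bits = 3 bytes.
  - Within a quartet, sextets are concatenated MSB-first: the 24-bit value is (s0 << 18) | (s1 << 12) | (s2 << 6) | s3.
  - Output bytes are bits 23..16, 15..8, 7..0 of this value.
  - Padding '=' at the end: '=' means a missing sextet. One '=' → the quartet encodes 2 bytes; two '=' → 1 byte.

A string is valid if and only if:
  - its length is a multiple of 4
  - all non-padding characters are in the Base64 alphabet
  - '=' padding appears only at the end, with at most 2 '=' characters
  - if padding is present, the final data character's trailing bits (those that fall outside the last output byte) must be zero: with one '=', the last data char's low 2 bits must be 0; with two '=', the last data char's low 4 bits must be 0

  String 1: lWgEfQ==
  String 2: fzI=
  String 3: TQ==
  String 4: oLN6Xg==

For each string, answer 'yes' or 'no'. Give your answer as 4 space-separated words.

String 1: 'lWgEfQ==' → valid
String 2: 'fzI=' → valid
String 3: 'TQ==' → valid
String 4: 'oLN6Xg==' → valid

Answer: yes yes yes yes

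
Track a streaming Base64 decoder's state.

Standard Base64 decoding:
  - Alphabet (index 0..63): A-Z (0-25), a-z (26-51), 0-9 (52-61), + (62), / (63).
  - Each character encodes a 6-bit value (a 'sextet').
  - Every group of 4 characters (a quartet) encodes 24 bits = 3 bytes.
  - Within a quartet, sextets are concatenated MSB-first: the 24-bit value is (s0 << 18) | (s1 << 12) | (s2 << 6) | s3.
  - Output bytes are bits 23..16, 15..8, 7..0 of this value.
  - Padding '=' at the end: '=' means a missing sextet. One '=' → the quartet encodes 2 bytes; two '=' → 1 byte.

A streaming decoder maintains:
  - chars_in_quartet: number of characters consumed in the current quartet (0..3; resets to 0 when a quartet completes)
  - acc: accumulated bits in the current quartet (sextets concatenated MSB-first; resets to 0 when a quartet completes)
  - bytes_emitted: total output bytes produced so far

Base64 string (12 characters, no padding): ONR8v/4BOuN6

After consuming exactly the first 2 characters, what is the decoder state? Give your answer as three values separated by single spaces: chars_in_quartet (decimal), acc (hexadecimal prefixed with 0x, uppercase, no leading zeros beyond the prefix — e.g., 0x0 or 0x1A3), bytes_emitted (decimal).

Answer: 2 0x38D 0

Derivation:
After char 0 ('O'=14): chars_in_quartet=1 acc=0xE bytes_emitted=0
After char 1 ('N'=13): chars_in_quartet=2 acc=0x38D bytes_emitted=0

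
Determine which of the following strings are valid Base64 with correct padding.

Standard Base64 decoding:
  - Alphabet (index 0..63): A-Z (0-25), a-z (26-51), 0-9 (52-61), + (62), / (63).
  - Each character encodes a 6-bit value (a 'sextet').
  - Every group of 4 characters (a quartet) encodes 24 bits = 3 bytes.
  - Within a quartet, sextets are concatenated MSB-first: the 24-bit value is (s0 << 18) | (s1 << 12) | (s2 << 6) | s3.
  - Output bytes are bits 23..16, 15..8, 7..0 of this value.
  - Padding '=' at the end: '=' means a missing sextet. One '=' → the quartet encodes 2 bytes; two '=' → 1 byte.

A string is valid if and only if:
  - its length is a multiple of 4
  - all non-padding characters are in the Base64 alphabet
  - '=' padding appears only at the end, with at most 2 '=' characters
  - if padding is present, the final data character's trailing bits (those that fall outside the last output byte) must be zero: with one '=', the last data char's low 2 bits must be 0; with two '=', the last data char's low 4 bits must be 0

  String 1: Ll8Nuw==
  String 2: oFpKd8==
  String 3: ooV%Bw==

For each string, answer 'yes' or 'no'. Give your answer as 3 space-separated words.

String 1: 'Ll8Nuw==' → valid
String 2: 'oFpKd8==' → invalid (bad trailing bits)
String 3: 'ooV%Bw==' → invalid (bad char(s): ['%'])

Answer: yes no no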